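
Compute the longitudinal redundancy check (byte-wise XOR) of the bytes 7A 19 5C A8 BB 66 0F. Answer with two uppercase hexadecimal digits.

XOR the bytes together:
  start with 0x7A
  0x7A ⊕ 0x19 = 0x63
  0x63 ⊕ 0x5C = 0x3F
  0x3F ⊕ 0xA8 = 0x97
  0x97 ⊕ 0xBB = 0x2C
  0x2C ⊕ 0x66 = 0x4A
  0x4A ⊕ 0x0F = 0x45

45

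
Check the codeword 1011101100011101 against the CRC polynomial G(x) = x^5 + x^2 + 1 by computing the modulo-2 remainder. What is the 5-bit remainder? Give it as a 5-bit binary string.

Modulo-2 division of 1011101100011101 by 100101:
  pos 0: 101110 XOR 100101 = 001011
  pos 2: 101111 XOR 100101 = 001010
  pos 4: 101000 XOR 100101 = 001101
  pos 6: 110101 XOR 100101 = 010000
  pos 7: 100001 XOR 100101 = 000100
  pos 10: 100101 XOR 100101 = 000000
Remainder = 00000 (zero — the frame passes the CRC check).

00000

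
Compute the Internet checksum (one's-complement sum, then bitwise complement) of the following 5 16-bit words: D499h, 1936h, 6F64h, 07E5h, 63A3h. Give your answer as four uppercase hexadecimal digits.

3743

One's-complement addition (fold any carry out of bit 15 back into bit 0):
  0xD499 + 0x1936 = 0x0EDCF
  0xEDCF + 0x6F64 = 0x15D33 → wrap carry → 0x5D34
  0x5D34 + 0x07E5 = 0x06519
  0x6519 + 0x63A3 = 0x0C8BC
One's-complement sum = 0xC8BC.
Checksum = ~0xC8BC & 0xFFFF = 0x3743.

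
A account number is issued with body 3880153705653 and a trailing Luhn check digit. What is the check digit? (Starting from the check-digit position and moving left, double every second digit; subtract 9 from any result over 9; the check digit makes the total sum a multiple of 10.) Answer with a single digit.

0

Partial digits right→left: 3 5 6 5 0 7 3 5 1 0 8 8 3
Double every second digit counting from the check-digit position (so the 1st, 3rd, 5th, ... of the partial from the right).
  doubled (with −9 where >9): 6 3 0 6 2 7 6 → sum 30
  kept as-is: 5 5 7 5 0 8 → sum 30
Total = 30 + 30 = 60.
Check digit = (10 − (60 mod 10)) mod 10 = 0.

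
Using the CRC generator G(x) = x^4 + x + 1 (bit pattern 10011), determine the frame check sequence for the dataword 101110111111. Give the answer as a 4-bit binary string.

0000

Append 4 zeros: 1011101111110000. Divide by 10011 (XOR where the leading bit is 1):
  pos 0: 10111 XOR 10011 = 00100
  pos 2: 10001 XOR 10011 = 00010
  pos 5: 10111 XOR 10011 = 00100
  pos 7: 10011 XOR 10011 = 00000
Remainder (last 4 bits) = 0000. This is the CRC / FCS.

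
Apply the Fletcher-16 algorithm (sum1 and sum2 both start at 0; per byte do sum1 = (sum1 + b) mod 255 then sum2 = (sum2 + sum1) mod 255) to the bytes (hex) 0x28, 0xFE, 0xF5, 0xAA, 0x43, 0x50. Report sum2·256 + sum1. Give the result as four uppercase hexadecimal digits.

9A5B

Running sums (mod 255):
  after byte 0 (0x28): sum1=40, sum2=40
  after byte 1 (0xFE): sum1=39, sum2=79
  after byte 2 (0xF5): sum1=29, sum2=108
  after byte 3 (0xAA): sum1=199, sum2=52
  after byte 4 (0x43): sum1=11, sum2=63
  after byte 5 (0x50): sum1=91, sum2=154
Checksum = sum2·256 + sum1 = 154·256 + 91 = 39515 = 0x9A5B.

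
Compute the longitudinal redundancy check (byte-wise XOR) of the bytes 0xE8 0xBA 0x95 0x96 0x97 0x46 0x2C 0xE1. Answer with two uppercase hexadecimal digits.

4D

XOR the bytes together:
  start with 0xE8
  0xE8 ⊕ 0xBA = 0x52
  0x52 ⊕ 0x95 = 0xC7
  0xC7 ⊕ 0x96 = 0x51
  0x51 ⊕ 0x97 = 0xC6
  0xC6 ⊕ 0x46 = 0x80
  0x80 ⊕ 0x2C = 0xAC
  0xAC ⊕ 0xE1 = 0x4D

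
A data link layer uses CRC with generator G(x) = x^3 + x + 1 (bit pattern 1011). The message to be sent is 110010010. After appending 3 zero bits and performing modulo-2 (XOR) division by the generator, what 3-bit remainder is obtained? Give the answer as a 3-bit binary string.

Append 3 zeros: 110010010000. Divide by 1011 (XOR where the leading bit is 1):
  pos 0: 1100 XOR 1011 = 0111
  pos 1: 1111 XOR 1011 = 0100
  pos 2: 1000 XOR 1011 = 0011
  pos 4: 1101 XOR 1011 = 0110
  pos 5: 1100 XOR 1011 = 0111
  pos 6: 1110 XOR 1011 = 0101
  pos 7: 1010 XOR 1011 = 0001
Remainder (last 3 bits) = 010. This is the CRC / FCS.

010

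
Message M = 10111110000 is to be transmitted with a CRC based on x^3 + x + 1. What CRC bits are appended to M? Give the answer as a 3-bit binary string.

Append 3 zeros: 10111110000000. Divide by 1011 (XOR where the leading bit is 1):
  pos 0: 1011 XOR 1011 = 0000
  pos 4: 1110 XOR 1011 = 0101
  pos 5: 1010 XOR 1011 = 0001
  pos 8: 1000 XOR 1011 = 0011
  pos 10: 1100 XOR 1011 = 0111
Remainder (last 3 bits) = 111. This is the CRC / FCS.

111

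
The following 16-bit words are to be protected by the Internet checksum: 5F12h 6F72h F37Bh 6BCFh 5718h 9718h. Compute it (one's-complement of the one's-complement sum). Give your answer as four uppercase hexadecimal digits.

E3FE

One's-complement addition (fold any carry out of bit 15 back into bit 0):
  0x5F12 + 0x6F72 = 0x0CE84
  0xCE84 + 0xF37B = 0x1C1FF → wrap carry → 0xC200
  0xC200 + 0x6BCF = 0x12DCF → wrap carry → 0x2DD0
  0x2DD0 + 0x5718 = 0x084E8
  0x84E8 + 0x9718 = 0x11C00 → wrap carry → 0x1C01
One's-complement sum = 0x1C01.
Checksum = ~0x1C01 & 0xFFFF = 0xE3FE.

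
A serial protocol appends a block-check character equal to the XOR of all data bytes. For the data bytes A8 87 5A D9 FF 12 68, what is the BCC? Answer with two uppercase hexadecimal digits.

XOR the bytes together:
  start with 0xA8
  0xA8 ⊕ 0x87 = 0x2F
  0x2F ⊕ 0x5A = 0x75
  0x75 ⊕ 0xD9 = 0xAC
  0xAC ⊕ 0xFF = 0x53
  0x53 ⊕ 0x12 = 0x41
  0x41 ⊕ 0x68 = 0x29

29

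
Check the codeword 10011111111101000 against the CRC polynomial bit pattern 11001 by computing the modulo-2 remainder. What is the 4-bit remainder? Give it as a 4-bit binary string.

0000

Modulo-2 division of 10011111111101000 by 11001:
  pos 0: 10011 XOR 11001 = 01010
  pos 1: 10101 XOR 11001 = 01100
  pos 2: 11001 XOR 11001 = 00000
  pos 7: 11111 XOR 11001 = 00110
  pos 9: 11001 XOR 11001 = 00000
Remainder = 0000 (zero — the frame passes the CRC check).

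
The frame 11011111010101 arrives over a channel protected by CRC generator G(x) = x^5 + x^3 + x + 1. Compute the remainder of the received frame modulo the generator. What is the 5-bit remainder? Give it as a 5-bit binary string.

Modulo-2 division of 11011111010101 by 101011:
  pos 0: 110111 XOR 101011 = 011100
  pos 1: 111001 XOR 101011 = 010010
  pos 2: 100101 XOR 101011 = 001110
  pos 4: 111001 XOR 101011 = 010010
  pos 5: 100100 XOR 101011 = 001111
  pos 7: 111110 XOR 101011 = 010101
  pos 8: 101011 XOR 101011 = 000000
Remainder = 00000 (zero — the frame passes the CRC check).

00000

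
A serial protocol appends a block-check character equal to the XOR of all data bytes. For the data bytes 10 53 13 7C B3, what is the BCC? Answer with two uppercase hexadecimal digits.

9F

XOR the bytes together:
  start with 0x10
  0x10 ⊕ 0x53 = 0x43
  0x43 ⊕ 0x13 = 0x50
  0x50 ⊕ 0x7C = 0x2C
  0x2C ⊕ 0xB3 = 0x9F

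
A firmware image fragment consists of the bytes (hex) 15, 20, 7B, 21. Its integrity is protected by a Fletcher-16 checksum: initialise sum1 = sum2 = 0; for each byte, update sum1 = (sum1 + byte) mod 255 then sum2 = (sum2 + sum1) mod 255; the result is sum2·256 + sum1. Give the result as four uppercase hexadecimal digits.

Running sums (mod 255):
  after byte 0 (15): sum1=21, sum2=21
  after byte 1 (20): sum1=53, sum2=74
  after byte 2 (7B): sum1=176, sum2=250
  after byte 3 (21): sum1=209, sum2=204
Checksum = sum2·256 + sum1 = 204·256 + 209 = 52433 = 0xCCD1.

CCD1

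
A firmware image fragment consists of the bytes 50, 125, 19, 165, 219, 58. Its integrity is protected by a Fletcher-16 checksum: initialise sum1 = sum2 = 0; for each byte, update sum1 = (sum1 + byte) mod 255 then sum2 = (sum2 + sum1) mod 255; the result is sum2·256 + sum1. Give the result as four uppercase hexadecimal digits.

CF7E

Running sums (mod 255):
  after byte 0 (50): sum1=50, sum2=50
  after byte 1 (125): sum1=175, sum2=225
  after byte 2 (19): sum1=194, sum2=164
  after byte 3 (165): sum1=104, sum2=13
  after byte 4 (219): sum1=68, sum2=81
  after byte 5 (58): sum1=126, sum2=207
Checksum = sum2·256 + sum1 = 207·256 + 126 = 53118 = 0xCF7E.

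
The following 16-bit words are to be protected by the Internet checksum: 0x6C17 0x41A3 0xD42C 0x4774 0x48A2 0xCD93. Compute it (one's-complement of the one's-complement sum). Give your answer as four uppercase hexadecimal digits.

206E

One's-complement addition (fold any carry out of bit 15 back into bit 0):
  0x6C17 + 0x41A3 = 0x0ADBA
  0xADBA + 0xD42C = 0x181E6 → wrap carry → 0x81E7
  0x81E7 + 0x4774 = 0x0C95B
  0xC95B + 0x48A2 = 0x111FD → wrap carry → 0x11FE
  0x11FE + 0xCD93 = 0x0DF91
One's-complement sum = 0xDF91.
Checksum = ~0xDF91 & 0xFFFF = 0x206E.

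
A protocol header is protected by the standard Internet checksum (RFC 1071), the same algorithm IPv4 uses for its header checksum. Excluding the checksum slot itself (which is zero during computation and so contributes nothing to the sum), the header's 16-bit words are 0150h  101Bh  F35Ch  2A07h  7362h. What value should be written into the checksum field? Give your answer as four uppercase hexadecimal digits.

One's-complement addition (fold any carry out of bit 15 back into bit 0):
  0x0150 + 0x101B = 0x0116B
  0x116B + 0xF35C = 0x104C7 → wrap carry → 0x04C8
  0x04C8 + 0x2A07 = 0x02ECF
  0x2ECF + 0x7362 = 0x0A231
One's-complement sum = 0xA231.
Checksum = ~0xA231 & 0xFFFF = 0x5DCE.

5DCE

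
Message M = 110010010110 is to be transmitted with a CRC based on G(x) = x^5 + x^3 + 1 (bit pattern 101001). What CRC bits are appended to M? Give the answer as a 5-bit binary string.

10110

Append 5 zeros: 11001001011000000. Divide by 101001 (XOR where the leading bit is 1):
  pos 0: 110010 XOR 101001 = 011011
  pos 1: 110110 XOR 101001 = 011111
  pos 2: 111111 XOR 101001 = 010110
  pos 3: 101100 XOR 101001 = 000101
  pos 6: 101110 XOR 101001 = 000111
  pos 9: 111000 XOR 101001 = 010001
  pos 10: 100010 XOR 101001 = 001011
Remainder (last 5 bits) = 10110. This is the CRC / FCS.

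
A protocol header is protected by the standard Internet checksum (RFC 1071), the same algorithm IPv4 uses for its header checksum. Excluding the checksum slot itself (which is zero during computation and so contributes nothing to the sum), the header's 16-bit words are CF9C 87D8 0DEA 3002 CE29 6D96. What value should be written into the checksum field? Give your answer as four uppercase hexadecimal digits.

2EDE

One's-complement addition (fold any carry out of bit 15 back into bit 0):
  0xCF9C + 0x87D8 = 0x15774 → wrap carry → 0x5775
  0x5775 + 0x0DEA = 0x0655F
  0x655F + 0x3002 = 0x09561
  0x9561 + 0xCE29 = 0x1638A → wrap carry → 0x638B
  0x638B + 0x6D96 = 0x0D121
One's-complement sum = 0xD121.
Checksum = ~0xD121 & 0xFFFF = 0x2EDE.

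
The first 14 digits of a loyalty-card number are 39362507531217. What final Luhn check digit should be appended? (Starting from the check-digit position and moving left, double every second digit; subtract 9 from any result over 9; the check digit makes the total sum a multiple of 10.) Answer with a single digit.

Partial digits right→left: 7 1 2 1 3 5 7 0 5 2 6 3 9 3
Double every second digit counting from the check-digit position (so the 1st, 3rd, 5th, ... of the partial from the right).
  doubled (with −9 where >9): 5 4 6 5 1 3 9 → sum 33
  kept as-is: 1 1 5 0 2 3 3 → sum 15
Total = 33 + 15 = 48.
Check digit = (10 − (48 mod 10)) mod 10 = 2.

2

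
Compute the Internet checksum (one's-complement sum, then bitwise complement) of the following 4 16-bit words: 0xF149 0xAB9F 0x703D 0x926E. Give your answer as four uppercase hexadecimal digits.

One's-complement addition (fold any carry out of bit 15 back into bit 0):
  0xF149 + 0xAB9F = 0x19CE8 → wrap carry → 0x9CE9
  0x9CE9 + 0x703D = 0x10D26 → wrap carry → 0x0D27
  0x0D27 + 0x926E = 0x09F95
One's-complement sum = 0x9F95.
Checksum = ~0x9F95 & 0xFFFF = 0x606A.

606A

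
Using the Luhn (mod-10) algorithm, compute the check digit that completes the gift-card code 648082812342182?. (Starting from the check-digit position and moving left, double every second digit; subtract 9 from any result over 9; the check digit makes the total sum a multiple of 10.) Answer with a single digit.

Partial digits right→left: 2 8 1 2 4 3 2 1 8 2 8 0 8 4 6
Double every second digit counting from the check-digit position (so the 1st, 3rd, 5th, ... of the partial from the right).
  doubled (with −9 where >9): 4 2 8 4 7 7 7 3 → sum 42
  kept as-is: 8 2 3 1 2 0 4 → sum 20
Total = 42 + 20 = 62.
Check digit = (10 − (62 mod 10)) mod 10 = 8.

8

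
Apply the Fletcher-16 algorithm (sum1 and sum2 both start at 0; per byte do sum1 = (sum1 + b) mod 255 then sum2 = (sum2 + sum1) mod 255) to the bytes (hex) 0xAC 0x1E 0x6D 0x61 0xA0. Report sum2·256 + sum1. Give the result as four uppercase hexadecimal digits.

833A

Running sums (mod 255):
  after byte 0 (0xAC): sum1=172, sum2=172
  after byte 1 (0x1E): sum1=202, sum2=119
  after byte 2 (0x6D): sum1=56, sum2=175
  after byte 3 (0x61): sum1=153, sum2=73
  after byte 4 (0xA0): sum1=58, sum2=131
Checksum = sum2·256 + sum1 = 131·256 + 58 = 33594 = 0x833A.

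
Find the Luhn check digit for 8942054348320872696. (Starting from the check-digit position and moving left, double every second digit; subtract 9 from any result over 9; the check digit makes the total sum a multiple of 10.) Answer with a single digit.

Partial digits right→left: 6 9 6 2 7 8 0 2 3 8 4 3 4 5 0 2 4 9 8
Double every second digit counting from the check-digit position (so the 1st, 3rd, 5th, ... of the partial from the right).
  doubled (with −9 where >9): 3 3 5 0 6 8 8 0 8 7 → sum 48
  kept as-is: 9 2 8 2 8 3 5 2 9 → sum 48
Total = 48 + 48 = 96.
Check digit = (10 − (96 mod 10)) mod 10 = 4.

4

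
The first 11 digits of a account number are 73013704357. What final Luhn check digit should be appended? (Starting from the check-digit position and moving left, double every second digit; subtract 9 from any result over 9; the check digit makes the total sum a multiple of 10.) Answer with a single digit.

8

Partial digits right→left: 7 5 3 4 0 7 3 1 0 3 7
Double every second digit counting from the check-digit position (so the 1st, 3rd, 5th, ... of the partial from the right).
  doubled (with −9 where >9): 5 6 0 6 0 5 → sum 22
  kept as-is: 5 4 7 1 3 → sum 20
Total = 22 + 20 = 42.
Check digit = (10 − (42 mod 10)) mod 10 = 8.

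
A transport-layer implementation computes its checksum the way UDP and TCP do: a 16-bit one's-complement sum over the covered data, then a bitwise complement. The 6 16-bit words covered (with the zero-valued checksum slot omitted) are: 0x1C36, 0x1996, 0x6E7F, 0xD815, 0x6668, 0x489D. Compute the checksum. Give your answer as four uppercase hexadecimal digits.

D498

One's-complement addition (fold any carry out of bit 15 back into bit 0):
  0x1C36 + 0x1996 = 0x035CC
  0x35CC + 0x6E7F = 0x0A44B
  0xA44B + 0xD815 = 0x17C60 → wrap carry → 0x7C61
  0x7C61 + 0x6668 = 0x0E2C9
  0xE2C9 + 0x489D = 0x12B66 → wrap carry → 0x2B67
One's-complement sum = 0x2B67.
Checksum = ~0x2B67 & 0xFFFF = 0xD498.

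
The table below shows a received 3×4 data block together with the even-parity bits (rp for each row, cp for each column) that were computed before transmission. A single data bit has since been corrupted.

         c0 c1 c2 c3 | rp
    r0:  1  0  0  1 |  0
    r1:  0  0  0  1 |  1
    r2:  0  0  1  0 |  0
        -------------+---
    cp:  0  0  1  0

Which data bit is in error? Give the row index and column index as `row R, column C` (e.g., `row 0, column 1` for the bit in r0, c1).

row 2, column 0

Recompute each row's even parity and compare to rp:
  r0: data parity 0, sent rp 0 → ok
  r1: data parity 1, sent rp 1 → ok
  r2: data parity 1, sent rp 0 → mismatch
Recompute each column's even parity and compare to cp:
  c0: data parity 1, sent cp 0 → mismatch
  c1: data parity 0, sent cp 0 → ok
  c2: data parity 1, sent cp 1 → ok
  c3: data parity 0, sent cp 0 → ok
Exactly one row (r2) and one column (c0) fail → the flipped bit is at their intersection.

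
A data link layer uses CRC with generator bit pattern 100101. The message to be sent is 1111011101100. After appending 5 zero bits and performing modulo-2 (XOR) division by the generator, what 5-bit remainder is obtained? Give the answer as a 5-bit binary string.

Append 5 zeros: 111101110110000000. Divide by 100101 (XOR where the leading bit is 1):
  pos 0: 111101 XOR 100101 = 011000
  pos 1: 110001 XOR 100101 = 010100
  pos 2: 101001 XOR 100101 = 001100
  pos 4: 110001 XOR 100101 = 010100
  pos 5: 101001 XOR 100101 = 001100
  pos 7: 110000 XOR 100101 = 010101
  pos 8: 101010 XOR 100101 = 001111
  pos 10: 111100 XOR 100101 = 011001
  pos 11: 110010 XOR 100101 = 010111
  pos 12: 101110 XOR 100101 = 001011
Remainder (last 5 bits) = 01011. This is the CRC / FCS.

01011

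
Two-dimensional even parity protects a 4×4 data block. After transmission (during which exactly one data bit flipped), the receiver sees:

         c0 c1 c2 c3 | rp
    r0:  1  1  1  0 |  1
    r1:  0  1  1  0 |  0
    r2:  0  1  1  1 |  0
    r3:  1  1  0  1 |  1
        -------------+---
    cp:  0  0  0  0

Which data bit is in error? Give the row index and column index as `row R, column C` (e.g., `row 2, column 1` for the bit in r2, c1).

Recompute each row's even parity and compare to rp:
  r0: data parity 1, sent rp 1 → ok
  r1: data parity 0, sent rp 0 → ok
  r2: data parity 1, sent rp 0 → mismatch
  r3: data parity 1, sent rp 1 → ok
Recompute each column's even parity and compare to cp:
  c0: data parity 0, sent cp 0 → ok
  c1: data parity 0, sent cp 0 → ok
  c2: data parity 1, sent cp 0 → mismatch
  c3: data parity 0, sent cp 0 → ok
Exactly one row (r2) and one column (c2) fail → the flipped bit is at their intersection.

row 2, column 2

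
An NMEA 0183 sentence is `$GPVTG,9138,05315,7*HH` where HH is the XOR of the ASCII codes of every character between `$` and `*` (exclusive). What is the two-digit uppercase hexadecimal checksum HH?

78

XOR the ASCII codes of the payload characters:
  'G' = 0x47 → acc = 0x47
  'P' = 0x50 → acc = 0x17
  'V' = 0x56 → acc = 0x41
  'T' = 0x54 → acc = 0x15
  'G' = 0x47 → acc = 0x52
  ',' = 0x2C → acc = 0x7E
  '9' = 0x39 → acc = 0x47
  '1' = 0x31 → acc = 0x76
  '3' = 0x33 → acc = 0x45
  '8' = 0x38 → acc = 0x7D
  ',' = 0x2C → acc = 0x51
  '0' = 0x30 → acc = 0x61
  '5' = 0x35 → acc = 0x54
  '3' = 0x33 → acc = 0x67
  '1' = 0x31 → acc = 0x56
  '5' = 0x35 → acc = 0x63
  ',' = 0x2C → acc = 0x4F
  '7' = 0x37 → acc = 0x78
Checksum = 0x78.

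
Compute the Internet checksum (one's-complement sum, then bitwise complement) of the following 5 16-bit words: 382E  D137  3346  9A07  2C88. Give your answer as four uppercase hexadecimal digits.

FCC3

One's-complement addition (fold any carry out of bit 15 back into bit 0):
  0x382E + 0xD137 = 0x10965 → wrap carry → 0x0966
  0x0966 + 0x3346 = 0x03CAC
  0x3CAC + 0x9A07 = 0x0D6B3
  0xD6B3 + 0x2C88 = 0x1033B → wrap carry → 0x033C
One's-complement sum = 0x033C.
Checksum = ~0x033C & 0xFFFF = 0xFCC3.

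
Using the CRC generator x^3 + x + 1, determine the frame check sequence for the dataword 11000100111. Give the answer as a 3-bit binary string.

010

Append 3 zeros: 11000100111000. Divide by 1011 (XOR where the leading bit is 1):
  pos 0: 1100 XOR 1011 = 0111
  pos 1: 1110 XOR 1011 = 0101
  pos 2: 1011 XOR 1011 = 0000
  pos 8: 1110 XOR 1011 = 0101
  pos 9: 1010 XOR 1011 = 0001
Remainder (last 3 bits) = 010. This is the CRC / FCS.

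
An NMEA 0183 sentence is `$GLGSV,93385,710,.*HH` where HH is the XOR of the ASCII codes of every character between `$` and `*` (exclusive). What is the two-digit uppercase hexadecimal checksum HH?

XOR the ASCII codes of the payload characters:
  'G' = 0x47 → acc = 0x47
  'L' = 0x4C → acc = 0x0B
  'G' = 0x47 → acc = 0x4C
  'S' = 0x53 → acc = 0x1F
  'V' = 0x56 → acc = 0x49
  ',' = 0x2C → acc = 0x65
  '9' = 0x39 → acc = 0x5C
  '3' = 0x33 → acc = 0x6F
  '3' = 0x33 → acc = 0x5C
  '8' = 0x38 → acc = 0x64
  '5' = 0x35 → acc = 0x51
  ',' = 0x2C → acc = 0x7D
  '7' = 0x37 → acc = 0x4A
  '1' = 0x31 → acc = 0x7B
  '0' = 0x30 → acc = 0x4B
  ',' = 0x2C → acc = 0x67
  '.' = 0x2E → acc = 0x49
Checksum = 0x49.

49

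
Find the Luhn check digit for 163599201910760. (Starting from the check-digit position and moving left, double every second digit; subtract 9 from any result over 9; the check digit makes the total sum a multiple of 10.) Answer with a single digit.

Partial digits right→left: 0 6 7 0 1 9 1 0 2 9 9 5 3 6 1
Double every second digit counting from the check-digit position (so the 1st, 3rd, 5th, ... of the partial from the right).
  doubled (with −9 where >9): 0 5 2 2 4 9 6 2 → sum 30
  kept as-is: 6 0 9 0 9 5 6 → sum 35
Total = 30 + 35 = 65.
Check digit = (10 − (65 mod 10)) mod 10 = 5.

5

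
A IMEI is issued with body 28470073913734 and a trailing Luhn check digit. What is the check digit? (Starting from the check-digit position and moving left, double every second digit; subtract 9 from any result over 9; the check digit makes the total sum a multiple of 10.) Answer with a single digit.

9

Partial digits right→left: 4 3 7 3 1 9 3 7 0 0 7 4 8 2
Double every second digit counting from the check-digit position (so the 1st, 3rd, 5th, ... of the partial from the right).
  doubled (with −9 where >9): 8 5 2 6 0 5 7 → sum 33
  kept as-is: 3 3 9 7 0 4 2 → sum 28
Total = 33 + 28 = 61.
Check digit = (10 − (61 mod 10)) mod 10 = 9.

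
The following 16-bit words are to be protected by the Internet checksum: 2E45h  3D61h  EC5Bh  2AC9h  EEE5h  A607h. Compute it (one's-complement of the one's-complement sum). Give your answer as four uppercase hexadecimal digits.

One's-complement addition (fold any carry out of bit 15 back into bit 0):
  0x2E45 + 0x3D61 = 0x06BA6
  0x6BA6 + 0xEC5B = 0x15801 → wrap carry → 0x5802
  0x5802 + 0x2AC9 = 0x082CB
  0x82CB + 0xEEE5 = 0x171B0 → wrap carry → 0x71B1
  0x71B1 + 0xA607 = 0x117B8 → wrap carry → 0x17B9
One's-complement sum = 0x17B9.
Checksum = ~0x17B9 & 0xFFFF = 0xE846.

E846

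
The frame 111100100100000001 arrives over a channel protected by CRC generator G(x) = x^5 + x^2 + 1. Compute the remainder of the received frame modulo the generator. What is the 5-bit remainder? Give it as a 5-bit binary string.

00001

Modulo-2 division of 111100100100000001 by 100101:
  pos 0: 111100 XOR 100101 = 011001
  pos 1: 110011 XOR 100101 = 010110
  pos 2: 101100 XOR 100101 = 001001
  pos 4: 100101 XOR 100101 = 000000
Remainder = 00001 (nonzero — an error is detected).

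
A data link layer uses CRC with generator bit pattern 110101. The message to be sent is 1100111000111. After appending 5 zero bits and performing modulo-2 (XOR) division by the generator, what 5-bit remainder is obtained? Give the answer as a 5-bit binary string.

11000

Append 5 zeros: 110011100011100000. Divide by 110101 (XOR where the leading bit is 1):
  pos 0: 110011 XOR 110101 = 000110
  pos 3: 110100 XOR 110101 = 000001
  pos 8: 101110 XOR 110101 = 011011
  pos 9: 110110 XOR 110101 = 000011
Remainder (last 5 bits) = 11000. This is the CRC / FCS.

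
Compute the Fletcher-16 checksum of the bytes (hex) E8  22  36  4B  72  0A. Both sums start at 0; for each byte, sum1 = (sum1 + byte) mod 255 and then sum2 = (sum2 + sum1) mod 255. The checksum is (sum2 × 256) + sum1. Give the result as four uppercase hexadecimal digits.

Running sums (mod 255):
  after byte 0 (E8): sum1=232, sum2=232
  after byte 1 (22): sum1=11, sum2=243
  after byte 2 (36): sum1=65, sum2=53
  after byte 3 (4B): sum1=140, sum2=193
  after byte 4 (72): sum1=254, sum2=192
  after byte 5 (0A): sum1=9, sum2=201
Checksum = sum2·256 + sum1 = 201·256 + 9 = 51465 = 0xC909.

C909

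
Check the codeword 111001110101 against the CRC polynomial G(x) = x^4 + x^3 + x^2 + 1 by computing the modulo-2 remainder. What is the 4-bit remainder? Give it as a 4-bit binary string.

0000

Modulo-2 division of 111001110101 by 11101:
  pos 0: 11100 XOR 11101 = 00001
  pos 4: 11110 XOR 11101 = 00011
  pos 7: 11101 XOR 11101 = 00000
Remainder = 0000 (zero — the frame passes the CRC check).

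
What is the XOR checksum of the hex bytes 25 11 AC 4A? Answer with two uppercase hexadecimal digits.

XOR the bytes together:
  start with 0x25
  0x25 ⊕ 0x11 = 0x34
  0x34 ⊕ 0xAC = 0x98
  0x98 ⊕ 0x4A = 0xD2

D2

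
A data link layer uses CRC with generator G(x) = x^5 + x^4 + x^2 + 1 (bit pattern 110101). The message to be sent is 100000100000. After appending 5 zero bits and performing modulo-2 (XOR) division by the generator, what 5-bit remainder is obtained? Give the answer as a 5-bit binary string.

Append 5 zeros: 10000010000000000. Divide by 110101 (XOR where the leading bit is 1):
  pos 0: 100000 XOR 110101 = 010101
  pos 1: 101011 XOR 110101 = 011110
  pos 2: 111100 XOR 110101 = 001001
  pos 4: 100100 XOR 110101 = 010001
  pos 5: 100010 XOR 110101 = 010111
  pos 6: 101110 XOR 110101 = 011011
  pos 7: 110110 XOR 110101 = 000011
  pos 11: 110000 XOR 110101 = 000101
Remainder (last 5 bits) = 00101. This is the CRC / FCS.

00101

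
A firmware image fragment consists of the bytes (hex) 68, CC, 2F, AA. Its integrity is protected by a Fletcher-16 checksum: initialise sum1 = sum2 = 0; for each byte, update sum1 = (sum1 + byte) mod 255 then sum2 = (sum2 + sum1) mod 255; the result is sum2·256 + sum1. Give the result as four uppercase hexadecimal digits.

110F

Running sums (mod 255):
  after byte 0 (68): sum1=104, sum2=104
  after byte 1 (CC): sum1=53, sum2=157
  after byte 2 (2F): sum1=100, sum2=2
  after byte 3 (AA): sum1=15, sum2=17
Checksum = sum2·256 + sum1 = 17·256 + 15 = 4367 = 0x110F.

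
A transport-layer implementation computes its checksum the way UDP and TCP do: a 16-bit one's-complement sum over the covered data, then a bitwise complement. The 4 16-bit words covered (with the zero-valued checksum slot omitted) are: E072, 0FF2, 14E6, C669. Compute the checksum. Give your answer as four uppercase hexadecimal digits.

One's-complement addition (fold any carry out of bit 15 back into bit 0):
  0xE072 + 0x0FF2 = 0x0F064
  0xF064 + 0x14E6 = 0x1054A → wrap carry → 0x054B
  0x054B + 0xC669 = 0x0CBB4
One's-complement sum = 0xCBB4.
Checksum = ~0xCBB4 & 0xFFFF = 0x344B.

344B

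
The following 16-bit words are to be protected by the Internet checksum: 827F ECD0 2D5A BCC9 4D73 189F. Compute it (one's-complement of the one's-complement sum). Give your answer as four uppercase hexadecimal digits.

One's-complement addition (fold any carry out of bit 15 back into bit 0):
  0x827F + 0xECD0 = 0x16F4F → wrap carry → 0x6F50
  0x6F50 + 0x2D5A = 0x09CAA
  0x9CAA + 0xBCC9 = 0x15973 → wrap carry → 0x5974
  0x5974 + 0x4D73 = 0x0A6E7
  0xA6E7 + 0x189F = 0x0BF86
One's-complement sum = 0xBF86.
Checksum = ~0xBF86 & 0xFFFF = 0x4079.

4079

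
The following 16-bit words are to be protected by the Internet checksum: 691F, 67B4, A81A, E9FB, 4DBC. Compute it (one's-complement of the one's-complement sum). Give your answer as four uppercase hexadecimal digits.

4F59

One's-complement addition (fold any carry out of bit 15 back into bit 0):
  0x691F + 0x67B4 = 0x0D0D3
  0xD0D3 + 0xA81A = 0x178ED → wrap carry → 0x78EE
  0x78EE + 0xE9FB = 0x162E9 → wrap carry → 0x62EA
  0x62EA + 0x4DBC = 0x0B0A6
One's-complement sum = 0xB0A6.
Checksum = ~0xB0A6 & 0xFFFF = 0x4F59.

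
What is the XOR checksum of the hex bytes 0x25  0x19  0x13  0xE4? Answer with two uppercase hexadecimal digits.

CB

XOR the bytes together:
  start with 0x25
  0x25 ⊕ 0x19 = 0x3C
  0x3C ⊕ 0x13 = 0x2F
  0x2F ⊕ 0xE4 = 0xCB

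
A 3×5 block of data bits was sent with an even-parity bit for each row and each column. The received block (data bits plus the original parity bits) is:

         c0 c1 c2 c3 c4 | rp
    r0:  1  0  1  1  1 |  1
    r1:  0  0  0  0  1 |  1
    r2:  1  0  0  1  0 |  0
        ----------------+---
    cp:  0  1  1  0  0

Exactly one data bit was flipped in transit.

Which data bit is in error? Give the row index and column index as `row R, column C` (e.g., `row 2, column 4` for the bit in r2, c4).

row 0, column 1

Recompute each row's even parity and compare to rp:
  r0: data parity 0, sent rp 1 → mismatch
  r1: data parity 1, sent rp 1 → ok
  r2: data parity 0, sent rp 0 → ok
Recompute each column's even parity and compare to cp:
  c0: data parity 0, sent cp 0 → ok
  c1: data parity 0, sent cp 1 → mismatch
  c2: data parity 1, sent cp 1 → ok
  c3: data parity 0, sent cp 0 → ok
  c4: data parity 0, sent cp 0 → ok
Exactly one row (r0) and one column (c1) fail → the flipped bit is at their intersection.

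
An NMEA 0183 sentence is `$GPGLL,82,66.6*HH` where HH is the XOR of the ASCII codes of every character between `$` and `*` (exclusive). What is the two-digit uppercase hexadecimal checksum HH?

XOR the ASCII codes of the payload characters:
  'G' = 0x47 → acc = 0x47
  'P' = 0x50 → acc = 0x17
  'G' = 0x47 → acc = 0x50
  'L' = 0x4C → acc = 0x1C
  'L' = 0x4C → acc = 0x50
  ',' = 0x2C → acc = 0x7C
  '8' = 0x38 → acc = 0x44
  '2' = 0x32 → acc = 0x76
  ',' = 0x2C → acc = 0x5A
  '6' = 0x36 → acc = 0x6C
  '6' = 0x36 → acc = 0x5A
  '.' = 0x2E → acc = 0x74
  '6' = 0x36 → acc = 0x42
Checksum = 0x42.

42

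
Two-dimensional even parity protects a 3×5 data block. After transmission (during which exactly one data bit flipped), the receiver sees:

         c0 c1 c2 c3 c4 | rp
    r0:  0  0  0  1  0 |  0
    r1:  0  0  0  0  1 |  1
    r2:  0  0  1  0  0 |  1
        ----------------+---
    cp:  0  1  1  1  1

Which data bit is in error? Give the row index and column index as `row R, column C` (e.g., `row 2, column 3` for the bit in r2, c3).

row 0, column 1

Recompute each row's even parity and compare to rp:
  r0: data parity 1, sent rp 0 → mismatch
  r1: data parity 1, sent rp 1 → ok
  r2: data parity 1, sent rp 1 → ok
Recompute each column's even parity and compare to cp:
  c0: data parity 0, sent cp 0 → ok
  c1: data parity 0, sent cp 1 → mismatch
  c2: data parity 1, sent cp 1 → ok
  c3: data parity 1, sent cp 1 → ok
  c4: data parity 1, sent cp 1 → ok
Exactly one row (r0) and one column (c1) fail → the flipped bit is at their intersection.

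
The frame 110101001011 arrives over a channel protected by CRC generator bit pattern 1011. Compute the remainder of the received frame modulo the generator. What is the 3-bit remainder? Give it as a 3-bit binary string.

Modulo-2 division of 110101001011 by 1011:
  pos 0: 1101 XOR 1011 = 0110
  pos 1: 1100 XOR 1011 = 0111
  pos 2: 1111 XOR 1011 = 0100
  pos 3: 1000 XOR 1011 = 0011
  pos 5: 1101 XOR 1011 = 0110
  pos 6: 1100 XOR 1011 = 0111
  pos 7: 1111 XOR 1011 = 0100
  pos 8: 1001 XOR 1011 = 0010
Remainder = 010 (nonzero — an error is detected).

010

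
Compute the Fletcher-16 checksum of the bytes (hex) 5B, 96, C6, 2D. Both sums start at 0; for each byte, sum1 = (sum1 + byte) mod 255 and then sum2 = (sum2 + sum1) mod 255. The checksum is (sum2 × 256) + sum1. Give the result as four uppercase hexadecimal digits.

Running sums (mod 255):
  after byte 0 (5B): sum1=91, sum2=91
  after byte 1 (96): sum1=241, sum2=77
  after byte 2 (C6): sum1=184, sum2=6
  after byte 3 (2D): sum1=229, sum2=235
Checksum = sum2·256 + sum1 = 235·256 + 229 = 60389 = 0xEBE5.

EBE5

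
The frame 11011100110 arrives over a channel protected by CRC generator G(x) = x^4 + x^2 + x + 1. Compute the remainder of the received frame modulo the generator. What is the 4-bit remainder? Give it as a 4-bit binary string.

1110

Modulo-2 division of 11011100110 by 10111:
  pos 0: 11011 XOR 10111 = 01100
  pos 1: 11001 XOR 10111 = 01110
  pos 2: 11100 XOR 10111 = 01011
  pos 3: 10110 XOR 10111 = 00001
Remainder = 1110 (nonzero — an error is detected).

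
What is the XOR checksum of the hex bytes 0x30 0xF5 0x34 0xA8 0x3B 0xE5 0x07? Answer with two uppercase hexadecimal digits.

80

XOR the bytes together:
  start with 0x30
  0x30 ⊕ 0xF5 = 0xC5
  0xC5 ⊕ 0x34 = 0xF1
  0xF1 ⊕ 0xA8 = 0x59
  0x59 ⊕ 0x3B = 0x62
  0x62 ⊕ 0xE5 = 0x87
  0x87 ⊕ 0x07 = 0x80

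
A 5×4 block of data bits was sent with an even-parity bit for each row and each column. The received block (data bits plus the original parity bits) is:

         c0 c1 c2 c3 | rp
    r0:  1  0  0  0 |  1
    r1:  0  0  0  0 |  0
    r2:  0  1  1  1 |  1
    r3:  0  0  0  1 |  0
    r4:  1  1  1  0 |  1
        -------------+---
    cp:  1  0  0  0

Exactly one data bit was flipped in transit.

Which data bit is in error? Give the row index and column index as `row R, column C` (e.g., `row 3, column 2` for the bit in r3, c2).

Recompute each row's even parity and compare to rp:
  r0: data parity 1, sent rp 1 → ok
  r1: data parity 0, sent rp 0 → ok
  r2: data parity 1, sent rp 1 → ok
  r3: data parity 1, sent rp 0 → mismatch
  r4: data parity 1, sent rp 1 → ok
Recompute each column's even parity and compare to cp:
  c0: data parity 0, sent cp 1 → mismatch
  c1: data parity 0, sent cp 0 → ok
  c2: data parity 0, sent cp 0 → ok
  c3: data parity 0, sent cp 0 → ok
Exactly one row (r3) and one column (c0) fail → the flipped bit is at their intersection.

row 3, column 0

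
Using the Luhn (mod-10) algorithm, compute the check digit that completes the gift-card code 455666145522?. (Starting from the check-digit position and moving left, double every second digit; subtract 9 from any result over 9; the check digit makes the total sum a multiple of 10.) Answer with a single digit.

7

Partial digits right→left: 2 2 5 5 4 1 6 6 6 5 5 4
Double every second digit counting from the check-digit position (so the 1st, 3rd, 5th, ... of the partial from the right).
  doubled (with −9 where >9): 4 1 8 3 3 1 → sum 20
  kept as-is: 2 5 1 6 5 4 → sum 23
Total = 20 + 23 = 43.
Check digit = (10 − (43 mod 10)) mod 10 = 7.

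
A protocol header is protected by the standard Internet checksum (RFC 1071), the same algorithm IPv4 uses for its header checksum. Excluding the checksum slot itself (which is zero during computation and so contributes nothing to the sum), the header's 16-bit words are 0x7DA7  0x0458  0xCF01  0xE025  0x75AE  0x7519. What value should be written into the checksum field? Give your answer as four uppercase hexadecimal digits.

One's-complement addition (fold any carry out of bit 15 back into bit 0):
  0x7DA7 + 0x0458 = 0x081FF
  0x81FF + 0xCF01 = 0x15100 → wrap carry → 0x5101
  0x5101 + 0xE025 = 0x13126 → wrap carry → 0x3127
  0x3127 + 0x75AE = 0x0A6D5
  0xA6D5 + 0x7519 = 0x11BEE → wrap carry → 0x1BEF
One's-complement sum = 0x1BEF.
Checksum = ~0x1BEF & 0xFFFF = 0xE410.

E410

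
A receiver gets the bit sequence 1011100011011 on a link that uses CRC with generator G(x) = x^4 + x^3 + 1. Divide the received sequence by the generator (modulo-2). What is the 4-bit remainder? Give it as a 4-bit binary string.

0000

Modulo-2 division of 1011100011011 by 11001:
  pos 0: 10111 XOR 11001 = 01110
  pos 1: 11100 XOR 11001 = 00101
  pos 3: 10100 XOR 11001 = 01101
  pos 4: 11011 XOR 11001 = 00010
  pos 7: 10101 XOR 11001 = 01100
  pos 8: 11001 XOR 11001 = 00000
Remainder = 0000 (zero — the frame passes the CRC check).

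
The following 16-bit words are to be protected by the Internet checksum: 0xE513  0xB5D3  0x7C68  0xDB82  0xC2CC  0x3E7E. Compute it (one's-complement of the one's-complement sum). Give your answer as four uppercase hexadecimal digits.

0BE2

One's-complement addition (fold any carry out of bit 15 back into bit 0):
  0xE513 + 0xB5D3 = 0x19AE6 → wrap carry → 0x9AE7
  0x9AE7 + 0x7C68 = 0x1174F → wrap carry → 0x1750
  0x1750 + 0xDB82 = 0x0F2D2
  0xF2D2 + 0xC2CC = 0x1B59E → wrap carry → 0xB59F
  0xB59F + 0x3E7E = 0x0F41D
One's-complement sum = 0xF41D.
Checksum = ~0xF41D & 0xFFFF = 0x0BE2.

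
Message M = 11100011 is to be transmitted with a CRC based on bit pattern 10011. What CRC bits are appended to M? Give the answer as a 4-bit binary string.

0110

Append 4 zeros: 111000110000. Divide by 10011 (XOR where the leading bit is 1):
  pos 0: 11100 XOR 10011 = 01111
  pos 1: 11110 XOR 10011 = 01101
  pos 2: 11011 XOR 10011 = 01000
  pos 3: 10001 XOR 10011 = 00010
  pos 6: 10000 XOR 10011 = 00011
Remainder (last 4 bits) = 0110. This is the CRC / FCS.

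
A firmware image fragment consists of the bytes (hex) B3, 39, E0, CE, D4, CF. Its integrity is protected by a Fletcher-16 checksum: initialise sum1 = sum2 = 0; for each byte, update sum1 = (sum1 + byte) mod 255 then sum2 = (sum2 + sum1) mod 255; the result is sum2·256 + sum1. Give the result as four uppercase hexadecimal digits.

BD41

Running sums (mod 255):
  after byte 0 (B3): sum1=179, sum2=179
  after byte 1 (39): sum1=236, sum2=160
  after byte 2 (E0): sum1=205, sum2=110
  after byte 3 (CE): sum1=156, sum2=11
  after byte 4 (D4): sum1=113, sum2=124
  after byte 5 (CF): sum1=65, sum2=189
Checksum = sum2·256 + sum1 = 189·256 + 65 = 48449 = 0xBD41.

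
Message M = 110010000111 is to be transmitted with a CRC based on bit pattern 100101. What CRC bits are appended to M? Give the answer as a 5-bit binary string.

Append 5 zeros: 11001000011100000. Divide by 100101 (XOR where the leading bit is 1):
  pos 0: 110010 XOR 100101 = 010111
  pos 1: 101110 XOR 100101 = 001011
  pos 3: 101100 XOR 100101 = 001001
  pos 5: 100111 XOR 100101 = 000010
  pos 9: 101000 XOR 100101 = 001101
  pos 11: 110100 XOR 100101 = 010001
Remainder (last 5 bits) = 10001. This is the CRC / FCS.

10001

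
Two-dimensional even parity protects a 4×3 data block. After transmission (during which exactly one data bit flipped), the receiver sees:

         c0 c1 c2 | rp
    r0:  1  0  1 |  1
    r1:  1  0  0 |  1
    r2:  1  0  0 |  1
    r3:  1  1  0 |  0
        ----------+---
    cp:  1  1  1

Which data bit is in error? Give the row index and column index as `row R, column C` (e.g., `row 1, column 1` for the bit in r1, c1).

Recompute each row's even parity and compare to rp:
  r0: data parity 0, sent rp 1 → mismatch
  r1: data parity 1, sent rp 1 → ok
  r2: data parity 1, sent rp 1 → ok
  r3: data parity 0, sent rp 0 → ok
Recompute each column's even parity and compare to cp:
  c0: data parity 0, sent cp 1 → mismatch
  c1: data parity 1, sent cp 1 → ok
  c2: data parity 1, sent cp 1 → ok
Exactly one row (r0) and one column (c0) fail → the flipped bit is at their intersection.

row 0, column 0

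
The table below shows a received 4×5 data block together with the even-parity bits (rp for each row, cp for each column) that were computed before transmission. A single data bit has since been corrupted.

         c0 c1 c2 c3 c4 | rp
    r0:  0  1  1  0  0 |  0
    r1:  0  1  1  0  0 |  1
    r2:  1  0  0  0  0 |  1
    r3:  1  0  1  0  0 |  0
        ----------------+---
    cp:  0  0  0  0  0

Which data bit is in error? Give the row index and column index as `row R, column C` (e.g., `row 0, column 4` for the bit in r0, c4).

row 1, column 2

Recompute each row's even parity and compare to rp:
  r0: data parity 0, sent rp 0 → ok
  r1: data parity 0, sent rp 1 → mismatch
  r2: data parity 1, sent rp 1 → ok
  r3: data parity 0, sent rp 0 → ok
Recompute each column's even parity and compare to cp:
  c0: data parity 0, sent cp 0 → ok
  c1: data parity 0, sent cp 0 → ok
  c2: data parity 1, sent cp 0 → mismatch
  c3: data parity 0, sent cp 0 → ok
  c4: data parity 0, sent cp 0 → ok
Exactly one row (r1) and one column (c2) fail → the flipped bit is at their intersection.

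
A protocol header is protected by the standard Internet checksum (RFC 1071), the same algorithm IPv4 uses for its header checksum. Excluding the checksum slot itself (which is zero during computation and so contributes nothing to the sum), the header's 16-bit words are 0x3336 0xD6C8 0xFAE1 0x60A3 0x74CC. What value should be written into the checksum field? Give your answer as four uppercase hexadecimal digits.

One's-complement addition (fold any carry out of bit 15 back into bit 0):
  0x3336 + 0xD6C8 = 0x109FE → wrap carry → 0x09FF
  0x09FF + 0xFAE1 = 0x104E0 → wrap carry → 0x04E1
  0x04E1 + 0x60A3 = 0x06584
  0x6584 + 0x74CC = 0x0DA50
One's-complement sum = 0xDA50.
Checksum = ~0xDA50 & 0xFFFF = 0x25AF.

25AF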